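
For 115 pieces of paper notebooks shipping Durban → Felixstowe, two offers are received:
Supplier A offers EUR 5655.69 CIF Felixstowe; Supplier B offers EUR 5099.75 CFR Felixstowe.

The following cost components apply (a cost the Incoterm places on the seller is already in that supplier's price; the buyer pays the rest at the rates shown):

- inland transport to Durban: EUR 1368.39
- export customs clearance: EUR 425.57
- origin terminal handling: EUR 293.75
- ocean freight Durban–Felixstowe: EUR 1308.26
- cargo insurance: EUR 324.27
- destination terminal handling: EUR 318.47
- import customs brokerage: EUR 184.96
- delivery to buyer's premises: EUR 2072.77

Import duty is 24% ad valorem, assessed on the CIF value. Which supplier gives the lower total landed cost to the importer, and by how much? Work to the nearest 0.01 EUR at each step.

Supplier B is cheaper by EUR 287.28

Supplier A (CIF):
The CIF price already equals the CIF value: 5655.69
Import duty = 5655.69 × 24% = 1357.37
Buyer bears (A): 318.47 + 184.96 + 2072.77 = 2576.20
Landed cost (A) = invoice 5655.69 + 2576.20 + duty 1357.37 = 9589.26
Supplier B (CFR):
CIF value = CFR price + insurance = 5099.75 + 324.27 = 5424.02
Import duty = 5424.02 × 24% = 1301.76
Buyer bears (B): 324.27 + 318.47 + 184.96 + 2072.77 = 2900.47
Landed cost (B) = invoice 5099.75 + 2900.47 + duty 1301.76 = 9301.98
Difference = |9589.26 − 9301.98| = 287.28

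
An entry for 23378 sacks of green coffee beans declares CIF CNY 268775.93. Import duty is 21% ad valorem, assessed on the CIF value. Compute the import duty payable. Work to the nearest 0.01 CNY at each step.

Import duty = 268775.93 × 21% = 56442.95

Import duty: CNY 56442.95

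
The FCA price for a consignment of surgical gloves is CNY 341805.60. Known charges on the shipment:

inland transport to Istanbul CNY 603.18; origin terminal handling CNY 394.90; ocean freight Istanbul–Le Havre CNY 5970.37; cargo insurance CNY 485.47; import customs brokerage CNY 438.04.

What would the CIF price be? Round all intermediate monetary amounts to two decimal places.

CIF price: CNY 348656.34

Not relevant to the conversion: inland to port — on the seller under both FCA and CIF; already in the FCA price and stays in the CIF price. brokerage — on the buyer under both terms; not part of either seller's price.
From FCA to CIF, the seller additionally bears: origin terminal, freight, insurance.
CIF price = 341805.60 + 394.90 + 5970.37 + 485.47 = 348656.34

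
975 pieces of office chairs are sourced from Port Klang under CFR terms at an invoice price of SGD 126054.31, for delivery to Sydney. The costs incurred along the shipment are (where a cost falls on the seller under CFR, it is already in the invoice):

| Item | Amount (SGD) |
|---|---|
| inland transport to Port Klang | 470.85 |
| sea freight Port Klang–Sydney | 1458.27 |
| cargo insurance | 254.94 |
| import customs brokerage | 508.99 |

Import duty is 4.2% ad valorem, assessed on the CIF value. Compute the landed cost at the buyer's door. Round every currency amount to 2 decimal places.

CFR: the seller pays costs through ocean freight to the destination port, but not insurance.
Already in the invoice (seller's account under CFR): inland to port, freight — exclude.
CIF value = CFR price + insurance = 126054.31 + 254.94 = 126309.25
Import duty = 126309.25 × 4.2% = 5304.99
Buyer bears: insurance 254.94 + brokerage 508.99 + duty 5304.99 = 6068.92
Landed cost = invoice 126054.31 + 6068.92 = 132123.23

Total landed cost: SGD 132123.23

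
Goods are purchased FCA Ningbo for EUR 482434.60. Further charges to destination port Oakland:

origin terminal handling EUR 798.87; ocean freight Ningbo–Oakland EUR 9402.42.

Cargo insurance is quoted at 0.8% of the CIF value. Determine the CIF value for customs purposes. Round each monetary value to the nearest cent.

Let C be the CIF value. C = FCA price + pre-shipment costs + freight + 0.8% × C
C − 0.8% × C = 482434.60 + 798.87 + 9402.42
0.992 × C = 492635.89
C = 492635.89 / 0.992 = 496608.76
Insurance premium = 0.8% × 496608.76 = 3972.87

CIF value: EUR 496608.76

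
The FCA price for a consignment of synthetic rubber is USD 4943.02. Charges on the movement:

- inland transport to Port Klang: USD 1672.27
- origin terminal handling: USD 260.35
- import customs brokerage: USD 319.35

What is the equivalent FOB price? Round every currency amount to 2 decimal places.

FOB price: USD 5203.37

Not relevant to the conversion: inland to port — on the seller under both FCA and FOB; already in the FCA price and stays in the FOB price. brokerage — on the buyer under both terms; not part of either seller's price.
From FCA to FOB, the seller additionally bears: origin terminal.
FOB price = 4943.02 + 260.35 = 5203.37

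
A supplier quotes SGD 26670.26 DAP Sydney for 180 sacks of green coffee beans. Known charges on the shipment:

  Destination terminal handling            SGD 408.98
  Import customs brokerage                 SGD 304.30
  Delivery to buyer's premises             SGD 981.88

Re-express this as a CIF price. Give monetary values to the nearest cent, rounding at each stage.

CIF price: SGD 25279.40

Not relevant to the conversion: brokerage — on the buyer under both terms; not part of either seller's price.
From DAP to CIF, the seller no longer bears: destination terminal, delivery.
CIF price = 26670.26 − 408.98 − 981.88 = 25279.40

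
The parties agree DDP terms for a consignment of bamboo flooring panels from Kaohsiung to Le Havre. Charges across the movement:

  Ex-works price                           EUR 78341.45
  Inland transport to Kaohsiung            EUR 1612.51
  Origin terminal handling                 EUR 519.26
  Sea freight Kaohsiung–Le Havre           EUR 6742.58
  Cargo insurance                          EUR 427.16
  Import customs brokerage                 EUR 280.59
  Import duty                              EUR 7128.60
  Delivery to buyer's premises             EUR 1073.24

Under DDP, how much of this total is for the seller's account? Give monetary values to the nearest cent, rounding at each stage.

Seller's account: EUR 96125.39

DDP: the seller bears all costs including import duty.
Seller's account: goods 78341.45 + inland to port 1612.51 + origin terminal 519.26 + freight 6742.58 + insurance 427.16 + brokerage 280.59 + duty 7128.60 + delivery 1073.24 = 96125.39
Buyer's account: 0.00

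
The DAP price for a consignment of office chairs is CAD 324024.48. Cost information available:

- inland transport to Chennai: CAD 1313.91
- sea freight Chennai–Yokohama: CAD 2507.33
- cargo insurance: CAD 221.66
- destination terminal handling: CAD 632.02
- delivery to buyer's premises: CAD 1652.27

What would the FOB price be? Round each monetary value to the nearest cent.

FOB price: CAD 319011.20

Not relevant to the conversion: inland to port — on the seller under both DAP and FOB; already in the DAP price and stays in the FOB price.
From DAP to FOB, the seller no longer bears: freight, insurance, destination terminal, delivery.
FOB price = 324024.48 − 2507.33 − 221.66 − 632.02 − 1652.27 = 319011.20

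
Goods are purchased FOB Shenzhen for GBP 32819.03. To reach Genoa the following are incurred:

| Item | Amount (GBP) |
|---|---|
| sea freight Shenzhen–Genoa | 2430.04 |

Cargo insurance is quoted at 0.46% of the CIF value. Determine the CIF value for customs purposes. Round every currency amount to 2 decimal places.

Let C be the CIF value. C = FOB price + freight + 0.46% × C
C − 0.46% × C = 32819.03 + 2430.04
0.9954 × C = 35249.07
C = 35249.07 / 0.9954 = 35411.97
Insurance premium = 0.46% × 35411.97 = 162.90

CIF value: GBP 35411.97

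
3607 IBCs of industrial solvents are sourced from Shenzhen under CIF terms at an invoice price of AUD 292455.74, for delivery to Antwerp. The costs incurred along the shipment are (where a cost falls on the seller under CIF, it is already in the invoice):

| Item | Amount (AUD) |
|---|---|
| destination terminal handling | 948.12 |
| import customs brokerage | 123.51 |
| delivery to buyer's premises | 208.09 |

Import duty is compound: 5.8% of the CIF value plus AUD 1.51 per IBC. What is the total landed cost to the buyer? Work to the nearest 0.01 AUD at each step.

CIF: the seller pays costs through ocean freight and marine insurance to the destination port.
The CIF price already equals the CIF value: 292455.74
Ad valorem component: 292455.74 × 5.8% = 16962.43
Specific component: 3607 × 1.51 = 5446.57
Import duty = 16962.43 + 5446.57 = 22409.00
Buyer bears: destination terminal 948.12 + brokerage 123.51 + delivery 208.09 + duty 22409.00 = 23688.72
Landed cost = invoice 292455.74 + 23688.72 = 316144.46

Total landed cost: AUD 316144.46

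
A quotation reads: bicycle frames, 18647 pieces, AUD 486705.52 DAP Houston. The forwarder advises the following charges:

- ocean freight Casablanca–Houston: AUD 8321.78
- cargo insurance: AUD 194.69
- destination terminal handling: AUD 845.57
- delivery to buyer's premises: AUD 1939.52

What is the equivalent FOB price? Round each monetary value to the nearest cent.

FOB price: AUD 475403.96

From DAP to FOB, the seller no longer bears: freight, insurance, destination terminal, delivery.
FOB price = 486705.52 − 8321.78 − 194.69 − 845.57 − 1939.52 = 475403.96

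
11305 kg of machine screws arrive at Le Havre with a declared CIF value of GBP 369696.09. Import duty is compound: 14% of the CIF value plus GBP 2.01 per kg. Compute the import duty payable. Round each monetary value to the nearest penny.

Import duty: GBP 74480.50

Ad valorem component: 369696.09 × 14% = 51757.45
Specific component: 11305 × 2.01 = 22723.05
Import duty = 51757.45 + 22723.05 = 74480.50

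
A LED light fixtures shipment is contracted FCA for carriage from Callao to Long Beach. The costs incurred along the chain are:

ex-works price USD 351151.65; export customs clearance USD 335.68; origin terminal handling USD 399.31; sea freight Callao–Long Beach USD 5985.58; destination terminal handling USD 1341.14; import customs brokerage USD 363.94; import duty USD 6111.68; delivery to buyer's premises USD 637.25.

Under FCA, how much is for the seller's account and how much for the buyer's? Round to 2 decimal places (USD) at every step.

Seller: USD 351487.33; buyer: USD 14838.90

FCA: the seller delivers export-cleared goods to the carrier; the buyer bears costs from that point.
Seller's account: goods 351151.65 + export clearance 335.68 = 351487.33
Buyer's account: origin terminal 399.31 + freight 5985.58 + destination terminal 1341.14 + brokerage 363.94 + duty 6111.68 + delivery 637.25 = 14838.90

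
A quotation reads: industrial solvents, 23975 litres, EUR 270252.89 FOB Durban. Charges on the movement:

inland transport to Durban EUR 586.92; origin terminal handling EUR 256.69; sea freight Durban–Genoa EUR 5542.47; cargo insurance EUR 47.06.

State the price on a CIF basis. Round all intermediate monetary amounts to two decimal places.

CIF price: EUR 275842.42

Not relevant to the conversion: origin terminal, inland to port — on the seller under both FOB and CIF; already in the FOB price and stays in the CIF price.
From FOB to CIF, the seller additionally bears: freight, insurance.
CIF price = 270252.89 + 5542.47 + 47.06 = 275842.42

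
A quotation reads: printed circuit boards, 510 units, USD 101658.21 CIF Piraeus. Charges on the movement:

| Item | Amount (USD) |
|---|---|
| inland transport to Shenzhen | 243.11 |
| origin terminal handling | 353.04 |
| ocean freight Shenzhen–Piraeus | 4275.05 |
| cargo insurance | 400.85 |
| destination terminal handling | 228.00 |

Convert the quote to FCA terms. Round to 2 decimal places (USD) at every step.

Not relevant to the conversion: inland to port — on the seller under both CIF and FCA; already in the CIF price and stays in the FCA price. destination terminal — on the buyer under both terms; not part of either seller's price.
From CIF to FCA, the seller no longer bears: origin terminal, freight, insurance.
FCA price = 101658.21 − 353.04 − 4275.05 − 400.85 = 96629.27

FCA price: USD 96629.27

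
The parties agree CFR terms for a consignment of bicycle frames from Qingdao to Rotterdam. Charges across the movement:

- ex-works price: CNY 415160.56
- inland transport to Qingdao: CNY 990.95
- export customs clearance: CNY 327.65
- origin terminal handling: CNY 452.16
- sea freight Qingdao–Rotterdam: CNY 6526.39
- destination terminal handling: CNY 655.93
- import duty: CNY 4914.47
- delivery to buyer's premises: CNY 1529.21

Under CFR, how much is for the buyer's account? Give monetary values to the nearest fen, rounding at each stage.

Buyer's account: CNY 7099.61

CFR: the seller pays costs through ocean freight to the destination port, but not insurance.
Seller's account: goods 415160.56 + inland to port 990.95 + export clearance 327.65 + origin terminal 452.16 + freight 6526.39 = 423457.71
Buyer's account: destination terminal 655.93 + duty 4914.47 + delivery 1529.21 = 7099.61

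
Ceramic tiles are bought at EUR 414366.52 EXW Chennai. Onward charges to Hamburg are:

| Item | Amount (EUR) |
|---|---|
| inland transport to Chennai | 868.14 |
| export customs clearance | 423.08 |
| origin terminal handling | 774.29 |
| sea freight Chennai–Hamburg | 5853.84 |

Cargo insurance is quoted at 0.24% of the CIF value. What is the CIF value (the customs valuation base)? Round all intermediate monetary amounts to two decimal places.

CIF value: EUR 423301.79

Let C be the CIF value. C = EXW price + pre-shipment costs + freight + 0.24% × C
C − 0.24% × C = 414366.52 + 868.14 + 423.08 + 774.29 + 5853.84
0.9976 × C = 422285.87
C = 422285.87 / 0.9976 = 423301.79
Insurance premium = 0.24% × 423301.79 = 1015.92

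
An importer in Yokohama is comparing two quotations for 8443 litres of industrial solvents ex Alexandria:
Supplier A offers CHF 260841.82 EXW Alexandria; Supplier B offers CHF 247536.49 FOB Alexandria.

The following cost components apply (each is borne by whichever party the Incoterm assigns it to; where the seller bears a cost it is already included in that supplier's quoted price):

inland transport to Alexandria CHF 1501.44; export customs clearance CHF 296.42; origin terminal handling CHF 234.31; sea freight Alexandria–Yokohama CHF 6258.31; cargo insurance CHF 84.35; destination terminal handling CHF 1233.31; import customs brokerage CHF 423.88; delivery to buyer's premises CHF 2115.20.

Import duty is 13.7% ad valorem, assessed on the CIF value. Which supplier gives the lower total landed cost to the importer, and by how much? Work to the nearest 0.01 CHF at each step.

Supplier A (EXW):
CIF value = EXW price + inland to port + export clearance + origin terminal + freight + insurance = 260841.82 + 1501.44 + 296.42 + 234.31 + 6258.31 + 84.35 = 269216.65
Import duty = 269216.65 × 13.7% = 36882.68
Buyer bears (A): 1501.44 + 296.42 + 234.31 + 6258.31 + 84.35 + 1233.31 + 423.88 + 2115.20 = 12147.22
Landed cost (A) = invoice 260841.82 + 12147.22 + duty 36882.68 = 309871.72
Supplier B (FOB):
CIF value = FOB price + freight + insurance = 247536.49 + 6258.31 + 84.35 = 253879.15
Import duty = 253879.15 × 13.7% = 34781.44
Buyer bears (B): 6258.31 + 84.35 + 1233.31 + 423.88 + 2115.20 = 10115.05
Landed cost (B) = invoice 247536.49 + 10115.05 + duty 34781.44 = 292432.98
Difference = |309871.72 − 292432.98| = 17438.74

Supplier B is cheaper by CHF 17438.74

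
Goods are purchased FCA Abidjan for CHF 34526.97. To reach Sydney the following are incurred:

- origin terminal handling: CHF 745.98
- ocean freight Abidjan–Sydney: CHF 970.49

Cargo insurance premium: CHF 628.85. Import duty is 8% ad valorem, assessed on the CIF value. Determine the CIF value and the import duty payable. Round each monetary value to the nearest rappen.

CIF = FCA price + pre-shipment costs + freight + insurance
CIF = 34526.97 + 745.98 + 970.49 + 628.85 = 36872.29
Import duty = 36872.29 × 8% = 2949.78

CIF value: CHF 36872.29; import duty: CHF 2949.78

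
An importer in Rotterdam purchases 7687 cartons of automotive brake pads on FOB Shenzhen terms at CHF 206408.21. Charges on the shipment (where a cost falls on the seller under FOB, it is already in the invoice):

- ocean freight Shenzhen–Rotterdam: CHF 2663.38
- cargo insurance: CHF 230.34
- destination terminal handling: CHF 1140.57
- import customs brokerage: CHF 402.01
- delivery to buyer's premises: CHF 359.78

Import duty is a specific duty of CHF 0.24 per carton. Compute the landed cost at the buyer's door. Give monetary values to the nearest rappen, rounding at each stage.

FOB: the seller bears costs until goods are on board at the origin port; the buyer bears freight, insurance and all costs thereafter.
CIF value = FOB price + freight + insurance = 206408.21 + 2663.38 + 230.34 = 209301.93
Import duty = 7687 × 0.24 = 1844.88
Buyer bears: freight 2663.38 + insurance 230.34 + destination terminal 1140.57 + brokerage 402.01 + delivery 359.78 + duty 1844.88 = 6640.96
Landed cost = invoice 206408.21 + 6640.96 = 213049.17

Total landed cost: CHF 213049.17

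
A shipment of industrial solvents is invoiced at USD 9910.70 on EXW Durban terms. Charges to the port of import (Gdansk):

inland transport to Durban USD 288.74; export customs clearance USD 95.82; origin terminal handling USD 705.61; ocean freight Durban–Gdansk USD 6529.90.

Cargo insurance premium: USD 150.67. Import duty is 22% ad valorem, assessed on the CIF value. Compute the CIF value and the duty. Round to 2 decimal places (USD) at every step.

CIF = EXW price + pre-shipment costs + freight + insurance
CIF = 9910.70 + 288.74 + 95.82 + 705.61 + 6529.90 + 150.67 = 17681.44
Import duty = 17681.44 × 22% = 3889.92

CIF value: USD 17681.44; import duty: USD 3889.92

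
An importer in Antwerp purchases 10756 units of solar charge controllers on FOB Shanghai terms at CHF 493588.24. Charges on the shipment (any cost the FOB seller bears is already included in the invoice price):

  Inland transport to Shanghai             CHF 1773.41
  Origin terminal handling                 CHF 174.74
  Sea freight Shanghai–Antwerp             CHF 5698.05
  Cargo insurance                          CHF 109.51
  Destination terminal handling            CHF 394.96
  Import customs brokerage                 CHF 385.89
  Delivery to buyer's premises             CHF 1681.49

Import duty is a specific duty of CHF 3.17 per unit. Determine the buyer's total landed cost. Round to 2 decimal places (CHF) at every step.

Total landed cost: CHF 535954.66

FOB: the seller bears costs until goods are on board at the origin port; the buyer bears freight, insurance and all costs thereafter.
Already in the invoice (seller's account under FOB): inland to port, origin terminal — exclude.
CIF value = FOB price + freight + insurance = 493588.24 + 5698.05 + 109.51 = 499395.80
Import duty = 10756 × 3.17 = 34096.52
Buyer bears: freight 5698.05 + insurance 109.51 + destination terminal 394.96 + brokerage 385.89 + delivery 1681.49 + duty 34096.52 = 42366.42
Landed cost = invoice 493588.24 + 42366.42 = 535954.66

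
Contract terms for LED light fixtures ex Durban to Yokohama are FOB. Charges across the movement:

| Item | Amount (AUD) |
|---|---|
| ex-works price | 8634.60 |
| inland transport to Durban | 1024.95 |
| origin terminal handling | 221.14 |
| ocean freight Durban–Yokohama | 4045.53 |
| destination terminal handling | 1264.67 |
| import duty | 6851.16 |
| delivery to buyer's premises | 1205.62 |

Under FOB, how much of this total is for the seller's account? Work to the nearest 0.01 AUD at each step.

Seller's account: AUD 9880.69

FOB: the seller bears costs until goods are on board at the origin port; the buyer bears freight, insurance and all costs thereafter.
Seller's account: goods 8634.60 + inland to port 1024.95 + origin terminal 221.14 = 9880.69
Buyer's account: freight 4045.53 + destination terminal 1264.67 + duty 6851.16 + delivery 1205.62 = 13366.98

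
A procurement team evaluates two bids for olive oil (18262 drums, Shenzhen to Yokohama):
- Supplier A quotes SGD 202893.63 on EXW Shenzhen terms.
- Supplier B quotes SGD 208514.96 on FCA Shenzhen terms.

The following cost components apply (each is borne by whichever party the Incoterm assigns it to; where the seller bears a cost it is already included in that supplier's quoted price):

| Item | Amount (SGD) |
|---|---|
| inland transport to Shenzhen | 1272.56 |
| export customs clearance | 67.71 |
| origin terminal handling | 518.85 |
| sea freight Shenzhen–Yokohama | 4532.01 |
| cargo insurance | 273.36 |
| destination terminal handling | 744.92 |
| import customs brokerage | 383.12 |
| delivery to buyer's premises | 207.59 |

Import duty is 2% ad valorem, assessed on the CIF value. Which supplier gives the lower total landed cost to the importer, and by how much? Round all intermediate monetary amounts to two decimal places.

Supplier A is cheaper by SGD 4366.68

Supplier A (EXW):
CIF value = EXW price + inland to port + export clearance + origin terminal + freight + insurance = 202893.63 + 1272.56 + 67.71 + 518.85 + 4532.01 + 273.36 = 209558.12
Import duty = 209558.12 × 2% = 4191.16
Buyer bears (A): 1272.56 + 67.71 + 518.85 + 4532.01 + 273.36 + 744.92 + 383.12 + 207.59 = 8000.12
Landed cost (A) = invoice 202893.63 + 8000.12 + duty 4191.16 = 215084.91
Supplier B (FCA):
CIF value = FCA price + origin terminal + freight + insurance = 208514.96 + 518.85 + 4532.01 + 273.36 = 213839.18
Import duty = 213839.18 × 2% = 4276.78
Buyer bears (B): 518.85 + 4532.01 + 273.36 + 744.92 + 383.12 + 207.59 = 6659.85
Landed cost (B) = invoice 208514.96 + 6659.85 + duty 4276.78 = 219451.59
Difference = |215084.91 − 219451.59| = 4366.68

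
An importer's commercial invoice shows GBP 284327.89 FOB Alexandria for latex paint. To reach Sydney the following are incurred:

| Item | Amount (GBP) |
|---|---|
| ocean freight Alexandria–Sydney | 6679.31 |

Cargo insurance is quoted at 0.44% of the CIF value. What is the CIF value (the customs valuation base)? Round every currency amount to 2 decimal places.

Let C be the CIF value. C = FOB price + freight + 0.44% × C
C − 0.44% × C = 284327.89 + 6679.31
0.9956 × C = 291007.20
C = 291007.20 / 0.9956 = 292293.29
Insurance premium = 0.44% × 292293.29 = 1286.09

CIF value: GBP 292293.29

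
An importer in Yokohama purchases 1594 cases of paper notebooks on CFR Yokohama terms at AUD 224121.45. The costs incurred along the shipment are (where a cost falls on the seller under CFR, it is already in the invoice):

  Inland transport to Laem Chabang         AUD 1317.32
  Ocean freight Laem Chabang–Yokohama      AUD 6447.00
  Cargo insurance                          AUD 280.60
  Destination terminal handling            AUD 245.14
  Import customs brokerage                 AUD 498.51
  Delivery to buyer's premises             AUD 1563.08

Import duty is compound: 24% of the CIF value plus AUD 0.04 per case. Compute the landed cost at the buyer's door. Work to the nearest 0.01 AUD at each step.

CFR: the seller pays costs through ocean freight to the destination port, but not insurance.
Already in the invoice (seller's account under CFR): inland to port, freight — exclude.
CIF value = CFR price + insurance = 224121.45 + 280.60 = 224402.05
Ad valorem component: 224402.05 × 24% = 53856.49
Specific component: 1594 × 0.04 = 63.76
Import duty = 53856.49 + 63.76 = 53920.25
Buyer bears: insurance 280.60 + destination terminal 245.14 + brokerage 498.51 + delivery 1563.08 + duty 53920.25 = 56507.58
Landed cost = invoice 224121.45 + 56507.58 = 280629.03

Total landed cost: AUD 280629.03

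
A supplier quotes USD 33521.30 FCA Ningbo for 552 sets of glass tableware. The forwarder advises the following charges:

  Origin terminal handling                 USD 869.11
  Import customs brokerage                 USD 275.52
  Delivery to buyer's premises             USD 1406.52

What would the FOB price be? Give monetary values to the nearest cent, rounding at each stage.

Not relevant to the conversion: brokerage, delivery — on the buyer under both terms; not part of either seller's price.
From FCA to FOB, the seller additionally bears: origin terminal.
FOB price = 33521.30 + 869.11 = 34390.41

FOB price: USD 34390.41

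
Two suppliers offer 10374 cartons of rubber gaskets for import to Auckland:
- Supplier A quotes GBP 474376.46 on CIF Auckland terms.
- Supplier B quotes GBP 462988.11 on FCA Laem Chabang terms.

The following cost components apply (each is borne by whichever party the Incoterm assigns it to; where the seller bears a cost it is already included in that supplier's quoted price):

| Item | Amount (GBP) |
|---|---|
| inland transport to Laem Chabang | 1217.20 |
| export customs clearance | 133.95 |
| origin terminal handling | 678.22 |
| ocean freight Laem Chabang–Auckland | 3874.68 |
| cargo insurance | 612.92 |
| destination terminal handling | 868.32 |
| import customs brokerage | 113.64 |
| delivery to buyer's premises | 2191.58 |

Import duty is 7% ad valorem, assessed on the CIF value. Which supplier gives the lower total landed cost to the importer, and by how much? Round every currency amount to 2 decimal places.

Supplier A (CIF):
The CIF price already equals the CIF value: 474376.46
Import duty = 474376.46 × 7% = 33206.35
Buyer bears (A): 868.32 + 113.64 + 2191.58 = 3173.54
Landed cost (A) = invoice 474376.46 + 3173.54 + duty 33206.35 = 510756.35
Supplier B (FCA):
CIF value = FCA price + origin terminal + freight + insurance = 462988.11 + 678.22 + 3874.68 + 612.92 = 468153.93
Import duty = 468153.93 × 7% = 32770.78
Buyer bears (B): 678.22 + 3874.68 + 612.92 + 868.32 + 113.64 + 2191.58 = 8339.36
Landed cost (B) = invoice 462988.11 + 8339.36 + duty 32770.78 = 504098.25
Difference = |510756.35 − 504098.25| = 6658.10

Supplier B is cheaper by GBP 6658.10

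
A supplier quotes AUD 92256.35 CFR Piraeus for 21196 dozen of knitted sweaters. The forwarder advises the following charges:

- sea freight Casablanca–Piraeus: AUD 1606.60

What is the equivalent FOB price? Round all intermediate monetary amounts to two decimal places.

From CFR to FOB, the seller no longer bears: freight.
FOB price = 92256.35 − 1606.60 = 90649.75

FOB price: AUD 90649.75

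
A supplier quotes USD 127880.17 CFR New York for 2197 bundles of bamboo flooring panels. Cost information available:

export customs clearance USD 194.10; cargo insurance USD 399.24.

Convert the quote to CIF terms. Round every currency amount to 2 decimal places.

Not relevant to the conversion: export clearance — on the seller under both CFR and CIF; already in the CFR price and stays in the CIF price.
From CFR to CIF, the seller additionally bears: insurance.
CIF price = 127880.17 + 399.24 = 128279.41

CIF price: USD 128279.41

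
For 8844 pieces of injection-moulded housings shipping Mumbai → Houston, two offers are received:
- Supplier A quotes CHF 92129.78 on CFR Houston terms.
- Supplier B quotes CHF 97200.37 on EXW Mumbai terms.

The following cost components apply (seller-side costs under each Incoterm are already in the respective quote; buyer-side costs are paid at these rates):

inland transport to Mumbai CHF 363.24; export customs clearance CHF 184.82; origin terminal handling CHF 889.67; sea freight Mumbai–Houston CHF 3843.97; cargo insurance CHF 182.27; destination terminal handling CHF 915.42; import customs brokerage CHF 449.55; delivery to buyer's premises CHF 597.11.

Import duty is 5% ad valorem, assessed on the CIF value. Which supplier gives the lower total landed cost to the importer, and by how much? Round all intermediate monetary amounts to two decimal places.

Supplier A is cheaper by CHF 10869.91

Supplier A (CFR):
CIF value = CFR price + insurance = 92129.78 + 182.27 = 92312.05
Import duty = 92312.05 × 5% = 4615.60
Buyer bears (A): 182.27 + 915.42 + 449.55 + 597.11 = 2144.35
Landed cost (A) = invoice 92129.78 + 2144.35 + duty 4615.60 = 98889.73
Supplier B (EXW):
CIF value = EXW price + inland to port + export clearance + origin terminal + freight + insurance = 97200.37 + 363.24 + 184.82 + 889.67 + 3843.97 + 182.27 = 102664.34
Import duty = 102664.34 × 5% = 5133.22
Buyer bears (B): 363.24 + 184.82 + 889.67 + 3843.97 + 182.27 + 915.42 + 449.55 + 597.11 = 7426.05
Landed cost (B) = invoice 97200.37 + 7426.05 + duty 5133.22 = 109759.64
Difference = |98889.73 − 109759.64| = 10869.91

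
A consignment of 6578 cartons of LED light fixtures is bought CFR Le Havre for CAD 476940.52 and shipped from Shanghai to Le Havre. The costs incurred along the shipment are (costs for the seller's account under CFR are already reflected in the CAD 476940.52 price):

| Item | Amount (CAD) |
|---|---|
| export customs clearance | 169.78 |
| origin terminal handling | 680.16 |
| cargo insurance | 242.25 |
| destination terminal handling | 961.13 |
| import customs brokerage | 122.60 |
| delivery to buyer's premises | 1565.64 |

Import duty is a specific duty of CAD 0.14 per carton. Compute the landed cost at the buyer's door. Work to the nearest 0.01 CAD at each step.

Total landed cost: CAD 480753.06

CFR: the seller pays costs through ocean freight to the destination port, but not insurance.
Already in the invoice (seller's account under CFR): export clearance, origin terminal — exclude.
CIF value = CFR price + insurance = 476940.52 + 242.25 = 477182.77
Import duty = 6578 × 0.14 = 920.92
Buyer bears: insurance 242.25 + destination terminal 961.13 + brokerage 122.60 + delivery 1565.64 + duty 920.92 = 3812.54
Landed cost = invoice 476940.52 + 3812.54 = 480753.06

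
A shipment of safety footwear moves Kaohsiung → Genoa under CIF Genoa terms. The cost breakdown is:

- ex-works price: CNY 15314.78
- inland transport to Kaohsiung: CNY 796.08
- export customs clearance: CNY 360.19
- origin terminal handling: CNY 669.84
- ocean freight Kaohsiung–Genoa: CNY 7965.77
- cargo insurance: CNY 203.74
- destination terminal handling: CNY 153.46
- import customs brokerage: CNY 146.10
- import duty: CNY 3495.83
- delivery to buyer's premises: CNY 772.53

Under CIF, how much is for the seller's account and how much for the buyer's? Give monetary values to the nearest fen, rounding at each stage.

CIF: the seller pays costs through ocean freight and marine insurance to the destination port.
Seller's account: goods 15314.78 + inland to port 796.08 + export clearance 360.19 + origin terminal 669.84 + freight 7965.77 + insurance 203.74 = 25310.40
Buyer's account: destination terminal 153.46 + brokerage 146.10 + duty 3495.83 + delivery 772.53 = 4567.92

Seller: CNY 25310.40; buyer: CNY 4567.92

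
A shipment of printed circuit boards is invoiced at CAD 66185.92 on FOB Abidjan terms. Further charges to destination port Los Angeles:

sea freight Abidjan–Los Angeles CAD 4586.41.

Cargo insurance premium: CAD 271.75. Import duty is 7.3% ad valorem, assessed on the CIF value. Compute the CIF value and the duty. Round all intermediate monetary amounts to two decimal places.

CIF value: CAD 71044.08; import duty: CAD 5186.22

CIF = FOB price + freight + insurance
CIF = 66185.92 + 4586.41 + 271.75 = 71044.08
Import duty = 71044.08 × 7.3% = 5186.22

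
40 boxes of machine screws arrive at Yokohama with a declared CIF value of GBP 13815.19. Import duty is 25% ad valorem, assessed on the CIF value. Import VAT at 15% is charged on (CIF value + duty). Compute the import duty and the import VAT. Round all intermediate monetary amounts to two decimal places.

Import duty: GBP 3453.80; import VAT: GBP 2590.35

Import duty = 13815.19 × 25% = 3453.80
VAT base = CIF + duty = 13815.19 + 3453.80 = 17268.99
Import VAT = 17268.99 × 15% = 2590.35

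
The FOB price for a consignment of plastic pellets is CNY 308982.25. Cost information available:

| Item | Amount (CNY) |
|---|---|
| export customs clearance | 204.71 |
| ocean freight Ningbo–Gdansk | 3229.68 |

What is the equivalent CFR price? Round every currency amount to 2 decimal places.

Not relevant to the conversion: export clearance — on the seller under both FOB and CFR; already in the FOB price and stays in the CFR price.
From FOB to CFR, the seller additionally bears: freight.
CFR price = 308982.25 + 3229.68 = 312211.93

CFR price: CNY 312211.93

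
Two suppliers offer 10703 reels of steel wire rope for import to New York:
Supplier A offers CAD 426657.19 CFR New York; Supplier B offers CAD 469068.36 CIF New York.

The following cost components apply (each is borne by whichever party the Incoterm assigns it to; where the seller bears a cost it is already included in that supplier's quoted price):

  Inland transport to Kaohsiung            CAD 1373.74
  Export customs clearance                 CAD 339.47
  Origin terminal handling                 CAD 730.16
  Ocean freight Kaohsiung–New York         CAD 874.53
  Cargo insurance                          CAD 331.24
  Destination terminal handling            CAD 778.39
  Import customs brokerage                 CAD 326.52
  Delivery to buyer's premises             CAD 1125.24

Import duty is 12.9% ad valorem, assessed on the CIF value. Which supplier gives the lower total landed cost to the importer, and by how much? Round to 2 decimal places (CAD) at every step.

Supplier A is cheaper by CAD 47508.24

Supplier A (CFR):
CIF value = CFR price + insurance = 426657.19 + 331.24 = 426988.43
Import duty = 426988.43 × 12.9% = 55081.51
Buyer bears (A): 331.24 + 778.39 + 326.52 + 1125.24 = 2561.39
Landed cost (A) = invoice 426657.19 + 2561.39 + duty 55081.51 = 484300.09
Supplier B (CIF):
The CIF price already equals the CIF value: 469068.36
Import duty = 469068.36 × 12.9% = 60509.82
Buyer bears (B): 778.39 + 326.52 + 1125.24 = 2230.15
Landed cost (B) = invoice 469068.36 + 2230.15 + duty 60509.82 = 531808.33
Difference = |484300.09 − 531808.33| = 47508.24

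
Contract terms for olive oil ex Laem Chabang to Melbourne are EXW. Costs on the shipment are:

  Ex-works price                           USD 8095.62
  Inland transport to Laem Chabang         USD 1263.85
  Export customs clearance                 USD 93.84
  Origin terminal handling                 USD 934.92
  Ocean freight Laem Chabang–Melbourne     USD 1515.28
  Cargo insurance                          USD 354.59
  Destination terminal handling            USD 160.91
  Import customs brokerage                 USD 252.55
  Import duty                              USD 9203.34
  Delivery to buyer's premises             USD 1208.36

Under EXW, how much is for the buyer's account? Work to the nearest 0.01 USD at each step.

Buyer's account: USD 14987.64

EXW: the seller makes goods available at their premises; the buyer bears all onward costs.
Seller's account: goods 8095.62 = 8095.62
Buyer's account: inland to port 1263.85 + export clearance 93.84 + origin terminal 934.92 + freight 1515.28 + insurance 354.59 + destination terminal 160.91 + brokerage 252.55 + duty 9203.34 + delivery 1208.36 = 14987.64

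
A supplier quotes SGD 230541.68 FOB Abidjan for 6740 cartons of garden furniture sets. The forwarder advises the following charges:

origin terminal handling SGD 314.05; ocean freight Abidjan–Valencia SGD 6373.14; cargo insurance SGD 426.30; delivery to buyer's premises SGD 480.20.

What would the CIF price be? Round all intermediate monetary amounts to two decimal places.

CIF price: SGD 237341.12

Not relevant to the conversion: origin terminal — on the seller under both FOB and CIF; already in the FOB price and stays in the CIF price. delivery — on the buyer under both terms; not part of either seller's price.
From FOB to CIF, the seller additionally bears: freight, insurance.
CIF price = 230541.68 + 6373.14 + 426.30 = 237341.12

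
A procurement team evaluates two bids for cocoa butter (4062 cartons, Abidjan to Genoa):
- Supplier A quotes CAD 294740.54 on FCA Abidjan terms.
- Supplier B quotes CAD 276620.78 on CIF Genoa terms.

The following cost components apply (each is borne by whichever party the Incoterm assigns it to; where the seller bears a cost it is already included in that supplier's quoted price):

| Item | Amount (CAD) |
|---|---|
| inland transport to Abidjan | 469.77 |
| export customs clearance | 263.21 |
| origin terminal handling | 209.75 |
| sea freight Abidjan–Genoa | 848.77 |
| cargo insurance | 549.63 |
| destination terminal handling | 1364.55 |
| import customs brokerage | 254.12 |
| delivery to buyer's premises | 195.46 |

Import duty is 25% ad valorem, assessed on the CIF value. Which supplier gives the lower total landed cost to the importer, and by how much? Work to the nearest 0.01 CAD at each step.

Supplier A (FCA):
CIF value = FCA price + origin terminal + freight + insurance = 294740.54 + 209.75 + 848.77 + 549.63 = 296348.69
Import duty = 296348.69 × 25% = 74087.17
Buyer bears (A): 209.75 + 848.77 + 549.63 + 1364.55 + 254.12 + 195.46 = 3422.28
Landed cost (A) = invoice 294740.54 + 3422.28 + duty 74087.17 = 372249.99
Supplier B (CIF):
The CIF price already equals the CIF value: 276620.78
Import duty = 276620.78 × 25% = 69155.20
Buyer bears (B): 1364.55 + 254.12 + 195.46 = 1814.13
Landed cost (B) = invoice 276620.78 + 1814.13 + duty 69155.20 = 347590.11
Difference = |372249.99 − 347590.11| = 24659.88

Supplier B is cheaper by CAD 24659.88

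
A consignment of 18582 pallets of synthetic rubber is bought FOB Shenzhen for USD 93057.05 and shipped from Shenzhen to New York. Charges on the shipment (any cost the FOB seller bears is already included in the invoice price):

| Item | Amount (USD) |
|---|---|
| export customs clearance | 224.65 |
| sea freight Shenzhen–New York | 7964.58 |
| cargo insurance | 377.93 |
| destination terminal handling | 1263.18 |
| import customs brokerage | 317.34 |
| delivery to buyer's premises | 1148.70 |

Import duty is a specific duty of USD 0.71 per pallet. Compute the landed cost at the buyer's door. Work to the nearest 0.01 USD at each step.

FOB: the seller bears costs until goods are on board at the origin port; the buyer bears freight, insurance and all costs thereafter.
Already in the invoice (seller's account under FOB): export clearance — exclude.
CIF value = FOB price + freight + insurance = 93057.05 + 7964.58 + 377.93 = 101399.56
Import duty = 18582 × 0.71 = 13193.22
Buyer bears: freight 7964.58 + insurance 377.93 + destination terminal 1263.18 + brokerage 317.34 + delivery 1148.70 + duty 13193.22 = 24264.95
Landed cost = invoice 93057.05 + 24264.95 = 117322.00

Total landed cost: USD 117322.00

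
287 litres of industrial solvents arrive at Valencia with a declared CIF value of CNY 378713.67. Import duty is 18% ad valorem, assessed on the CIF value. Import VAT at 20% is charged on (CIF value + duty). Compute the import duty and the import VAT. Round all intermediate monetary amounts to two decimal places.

Import duty: CNY 68168.46; import VAT: CNY 89376.43

Import duty = 378713.67 × 18% = 68168.46
VAT base = CIF + duty = 378713.67 + 68168.46 = 446882.13
Import VAT = 446882.13 × 20% = 89376.43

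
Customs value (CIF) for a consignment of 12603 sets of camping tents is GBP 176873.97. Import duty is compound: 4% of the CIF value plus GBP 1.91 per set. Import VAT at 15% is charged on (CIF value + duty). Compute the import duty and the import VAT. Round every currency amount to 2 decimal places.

Ad valorem component: 176873.97 × 4% = 7074.96
Specific component: 12603 × 1.91 = 24071.73
Import duty = 7074.96 + 24071.73 = 31146.69
VAT base = CIF + duty = 176873.97 + 31146.69 = 208020.66
Import VAT = 208020.66 × 15% = 31203.10

Import duty: GBP 31146.69; import VAT: GBP 31203.10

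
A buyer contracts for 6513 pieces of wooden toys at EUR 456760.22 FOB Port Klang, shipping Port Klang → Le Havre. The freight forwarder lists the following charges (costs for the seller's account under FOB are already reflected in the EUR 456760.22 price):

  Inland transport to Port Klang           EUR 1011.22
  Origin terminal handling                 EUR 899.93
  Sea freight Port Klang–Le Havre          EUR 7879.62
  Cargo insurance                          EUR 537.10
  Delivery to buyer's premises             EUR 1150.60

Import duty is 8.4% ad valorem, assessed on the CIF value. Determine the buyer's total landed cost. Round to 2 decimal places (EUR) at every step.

Total landed cost: EUR 505402.40

FOB: the seller bears costs until goods are on board at the origin port; the buyer bears freight, insurance and all costs thereafter.
Already in the invoice (seller's account under FOB): inland to port, origin terminal — exclude.
CIF value = FOB price + freight + insurance = 456760.22 + 7879.62 + 537.10 = 465176.94
Import duty = 465176.94 × 8.4% = 39074.86
Buyer bears: freight 7879.62 + insurance 537.10 + delivery 1150.60 + duty 39074.86 = 48642.18
Landed cost = invoice 456760.22 + 48642.18 = 505402.40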